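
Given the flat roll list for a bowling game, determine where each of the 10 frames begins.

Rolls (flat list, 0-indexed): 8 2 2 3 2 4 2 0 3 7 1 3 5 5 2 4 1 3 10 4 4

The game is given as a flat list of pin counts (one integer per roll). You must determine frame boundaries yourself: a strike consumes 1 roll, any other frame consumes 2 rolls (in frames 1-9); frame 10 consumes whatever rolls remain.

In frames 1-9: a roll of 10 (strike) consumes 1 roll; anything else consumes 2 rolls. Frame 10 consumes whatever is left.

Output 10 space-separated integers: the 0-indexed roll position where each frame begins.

Answer: 0 2 4 6 8 10 12 14 16 18

Derivation:
Frame 1 starts at roll index 0: rolls=8,2 (sum=10), consumes 2 rolls
Frame 2 starts at roll index 2: rolls=2,3 (sum=5), consumes 2 rolls
Frame 3 starts at roll index 4: rolls=2,4 (sum=6), consumes 2 rolls
Frame 4 starts at roll index 6: rolls=2,0 (sum=2), consumes 2 rolls
Frame 5 starts at roll index 8: rolls=3,7 (sum=10), consumes 2 rolls
Frame 6 starts at roll index 10: rolls=1,3 (sum=4), consumes 2 rolls
Frame 7 starts at roll index 12: rolls=5,5 (sum=10), consumes 2 rolls
Frame 8 starts at roll index 14: rolls=2,4 (sum=6), consumes 2 rolls
Frame 9 starts at roll index 16: rolls=1,3 (sum=4), consumes 2 rolls
Frame 10 starts at roll index 18: 3 remaining rolls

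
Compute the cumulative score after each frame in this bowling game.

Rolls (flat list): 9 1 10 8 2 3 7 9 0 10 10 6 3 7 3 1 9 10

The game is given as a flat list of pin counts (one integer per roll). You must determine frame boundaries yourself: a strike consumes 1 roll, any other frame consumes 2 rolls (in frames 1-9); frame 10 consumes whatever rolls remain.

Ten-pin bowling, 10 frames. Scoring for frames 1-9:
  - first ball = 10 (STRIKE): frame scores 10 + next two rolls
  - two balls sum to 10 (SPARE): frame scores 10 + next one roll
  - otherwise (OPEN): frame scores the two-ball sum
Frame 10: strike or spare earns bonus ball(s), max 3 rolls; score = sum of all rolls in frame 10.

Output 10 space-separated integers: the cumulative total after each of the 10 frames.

Answer: 20 40 53 72 81 107 126 135 146 166

Derivation:
Frame 1: SPARE (9+1=10). 10 + next roll (10) = 20. Cumulative: 20
Frame 2: STRIKE. 10 + next two rolls (8+2) = 20. Cumulative: 40
Frame 3: SPARE (8+2=10). 10 + next roll (3) = 13. Cumulative: 53
Frame 4: SPARE (3+7=10). 10 + next roll (9) = 19. Cumulative: 72
Frame 5: OPEN (9+0=9). Cumulative: 81
Frame 6: STRIKE. 10 + next two rolls (10+6) = 26. Cumulative: 107
Frame 7: STRIKE. 10 + next two rolls (6+3) = 19. Cumulative: 126
Frame 8: OPEN (6+3=9). Cumulative: 135
Frame 9: SPARE (7+3=10). 10 + next roll (1) = 11. Cumulative: 146
Frame 10: SPARE. Sum of all frame-10 rolls (1+9+10) = 20. Cumulative: 166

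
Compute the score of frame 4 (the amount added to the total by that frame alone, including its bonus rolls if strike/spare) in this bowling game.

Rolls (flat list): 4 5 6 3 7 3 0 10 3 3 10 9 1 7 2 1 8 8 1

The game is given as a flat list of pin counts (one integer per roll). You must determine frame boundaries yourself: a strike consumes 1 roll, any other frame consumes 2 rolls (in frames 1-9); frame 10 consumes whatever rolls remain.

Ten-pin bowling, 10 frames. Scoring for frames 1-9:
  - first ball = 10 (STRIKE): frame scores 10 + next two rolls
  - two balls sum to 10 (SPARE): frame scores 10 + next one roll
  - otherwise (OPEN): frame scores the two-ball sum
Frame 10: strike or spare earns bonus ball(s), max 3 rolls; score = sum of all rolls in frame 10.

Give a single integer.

Answer: 13

Derivation:
Frame 1: OPEN (4+5=9). Cumulative: 9
Frame 2: OPEN (6+3=9). Cumulative: 18
Frame 3: SPARE (7+3=10). 10 + next roll (0) = 10. Cumulative: 28
Frame 4: SPARE (0+10=10). 10 + next roll (3) = 13. Cumulative: 41
Frame 5: OPEN (3+3=6). Cumulative: 47
Frame 6: STRIKE. 10 + next two rolls (9+1) = 20. Cumulative: 67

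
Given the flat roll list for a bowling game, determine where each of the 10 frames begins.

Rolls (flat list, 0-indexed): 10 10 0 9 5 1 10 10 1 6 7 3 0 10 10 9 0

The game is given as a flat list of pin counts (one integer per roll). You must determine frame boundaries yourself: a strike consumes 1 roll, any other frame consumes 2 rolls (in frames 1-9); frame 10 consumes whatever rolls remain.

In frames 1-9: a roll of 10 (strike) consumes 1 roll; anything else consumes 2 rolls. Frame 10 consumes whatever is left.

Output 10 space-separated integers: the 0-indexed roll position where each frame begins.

Frame 1 starts at roll index 0: roll=10 (strike), consumes 1 roll
Frame 2 starts at roll index 1: roll=10 (strike), consumes 1 roll
Frame 3 starts at roll index 2: rolls=0,9 (sum=9), consumes 2 rolls
Frame 4 starts at roll index 4: rolls=5,1 (sum=6), consumes 2 rolls
Frame 5 starts at roll index 6: roll=10 (strike), consumes 1 roll
Frame 6 starts at roll index 7: roll=10 (strike), consumes 1 roll
Frame 7 starts at roll index 8: rolls=1,6 (sum=7), consumes 2 rolls
Frame 8 starts at roll index 10: rolls=7,3 (sum=10), consumes 2 rolls
Frame 9 starts at roll index 12: rolls=0,10 (sum=10), consumes 2 rolls
Frame 10 starts at roll index 14: 3 remaining rolls

Answer: 0 1 2 4 6 7 8 10 12 14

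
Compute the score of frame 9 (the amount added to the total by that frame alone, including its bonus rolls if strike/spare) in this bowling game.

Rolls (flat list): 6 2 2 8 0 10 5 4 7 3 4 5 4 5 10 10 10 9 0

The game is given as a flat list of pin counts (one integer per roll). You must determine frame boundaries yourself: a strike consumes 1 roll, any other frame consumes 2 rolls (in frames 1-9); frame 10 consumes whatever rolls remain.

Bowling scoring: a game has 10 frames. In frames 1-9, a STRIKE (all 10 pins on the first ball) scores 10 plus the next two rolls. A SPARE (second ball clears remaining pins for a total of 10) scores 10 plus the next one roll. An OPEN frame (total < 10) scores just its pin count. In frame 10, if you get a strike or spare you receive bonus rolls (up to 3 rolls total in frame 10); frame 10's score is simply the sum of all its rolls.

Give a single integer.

Answer: 29

Derivation:
Frame 1: OPEN (6+2=8). Cumulative: 8
Frame 2: SPARE (2+8=10). 10 + next roll (0) = 10. Cumulative: 18
Frame 3: SPARE (0+10=10). 10 + next roll (5) = 15. Cumulative: 33
Frame 4: OPEN (5+4=9). Cumulative: 42
Frame 5: SPARE (7+3=10). 10 + next roll (4) = 14. Cumulative: 56
Frame 6: OPEN (4+5=9). Cumulative: 65
Frame 7: OPEN (4+5=9). Cumulative: 74
Frame 8: STRIKE. 10 + next two rolls (10+10) = 30. Cumulative: 104
Frame 9: STRIKE. 10 + next two rolls (10+9) = 29. Cumulative: 133
Frame 10: STRIKE. Sum of all frame-10 rolls (10+9+0) = 19. Cumulative: 152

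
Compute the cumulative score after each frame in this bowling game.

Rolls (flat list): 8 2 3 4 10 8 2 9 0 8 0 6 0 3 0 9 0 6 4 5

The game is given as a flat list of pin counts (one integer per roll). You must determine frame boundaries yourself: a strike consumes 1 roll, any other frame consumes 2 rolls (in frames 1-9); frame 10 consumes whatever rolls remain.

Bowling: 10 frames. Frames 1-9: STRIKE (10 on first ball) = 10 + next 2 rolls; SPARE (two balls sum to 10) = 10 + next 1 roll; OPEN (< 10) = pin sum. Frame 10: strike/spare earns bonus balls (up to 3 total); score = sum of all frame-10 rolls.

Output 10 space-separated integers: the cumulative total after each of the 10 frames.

Frame 1: SPARE (8+2=10). 10 + next roll (3) = 13. Cumulative: 13
Frame 2: OPEN (3+4=7). Cumulative: 20
Frame 3: STRIKE. 10 + next two rolls (8+2) = 20. Cumulative: 40
Frame 4: SPARE (8+2=10). 10 + next roll (9) = 19. Cumulative: 59
Frame 5: OPEN (9+0=9). Cumulative: 68
Frame 6: OPEN (8+0=8). Cumulative: 76
Frame 7: OPEN (6+0=6). Cumulative: 82
Frame 8: OPEN (3+0=3). Cumulative: 85
Frame 9: OPEN (9+0=9). Cumulative: 94
Frame 10: SPARE. Sum of all frame-10 rolls (6+4+5) = 15. Cumulative: 109

Answer: 13 20 40 59 68 76 82 85 94 109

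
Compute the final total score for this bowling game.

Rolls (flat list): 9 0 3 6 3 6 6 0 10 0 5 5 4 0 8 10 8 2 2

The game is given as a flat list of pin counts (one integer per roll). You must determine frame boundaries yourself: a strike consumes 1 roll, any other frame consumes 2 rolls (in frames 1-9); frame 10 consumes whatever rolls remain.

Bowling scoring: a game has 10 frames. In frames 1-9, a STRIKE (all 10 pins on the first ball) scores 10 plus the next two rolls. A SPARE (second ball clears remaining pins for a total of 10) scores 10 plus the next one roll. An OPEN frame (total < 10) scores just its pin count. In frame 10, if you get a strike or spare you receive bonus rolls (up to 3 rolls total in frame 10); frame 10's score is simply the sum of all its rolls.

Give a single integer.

Frame 1: OPEN (9+0=9). Cumulative: 9
Frame 2: OPEN (3+6=9). Cumulative: 18
Frame 3: OPEN (3+6=9). Cumulative: 27
Frame 4: OPEN (6+0=6). Cumulative: 33
Frame 5: STRIKE. 10 + next two rolls (0+5) = 15. Cumulative: 48
Frame 6: OPEN (0+5=5). Cumulative: 53
Frame 7: OPEN (5+4=9). Cumulative: 62
Frame 8: OPEN (0+8=8). Cumulative: 70
Frame 9: STRIKE. 10 + next two rolls (8+2) = 20. Cumulative: 90
Frame 10: SPARE. Sum of all frame-10 rolls (8+2+2) = 12. Cumulative: 102

Answer: 102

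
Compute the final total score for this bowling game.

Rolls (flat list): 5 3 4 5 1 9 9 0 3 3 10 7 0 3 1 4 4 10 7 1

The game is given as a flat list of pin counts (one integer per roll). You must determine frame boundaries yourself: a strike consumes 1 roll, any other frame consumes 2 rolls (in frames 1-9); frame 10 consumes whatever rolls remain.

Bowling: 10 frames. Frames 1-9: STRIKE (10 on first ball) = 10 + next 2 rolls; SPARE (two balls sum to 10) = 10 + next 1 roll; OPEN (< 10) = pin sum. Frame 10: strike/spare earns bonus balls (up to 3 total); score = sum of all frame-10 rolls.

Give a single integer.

Frame 1: OPEN (5+3=8). Cumulative: 8
Frame 2: OPEN (4+5=9). Cumulative: 17
Frame 3: SPARE (1+9=10). 10 + next roll (9) = 19. Cumulative: 36
Frame 4: OPEN (9+0=9). Cumulative: 45
Frame 5: OPEN (3+3=6). Cumulative: 51
Frame 6: STRIKE. 10 + next two rolls (7+0) = 17. Cumulative: 68
Frame 7: OPEN (7+0=7). Cumulative: 75
Frame 8: OPEN (3+1=4). Cumulative: 79
Frame 9: OPEN (4+4=8). Cumulative: 87
Frame 10: STRIKE. Sum of all frame-10 rolls (10+7+1) = 18. Cumulative: 105

Answer: 105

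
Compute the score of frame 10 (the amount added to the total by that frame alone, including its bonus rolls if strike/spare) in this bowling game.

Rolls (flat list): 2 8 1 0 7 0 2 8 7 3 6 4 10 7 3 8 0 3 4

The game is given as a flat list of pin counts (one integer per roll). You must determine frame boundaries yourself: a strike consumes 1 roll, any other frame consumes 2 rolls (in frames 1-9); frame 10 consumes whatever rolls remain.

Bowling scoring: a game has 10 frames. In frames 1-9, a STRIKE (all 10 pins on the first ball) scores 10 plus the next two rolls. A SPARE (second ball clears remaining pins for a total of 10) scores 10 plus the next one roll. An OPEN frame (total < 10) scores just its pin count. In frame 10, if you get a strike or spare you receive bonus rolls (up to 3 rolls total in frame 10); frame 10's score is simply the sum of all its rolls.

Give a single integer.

Frame 1: SPARE (2+8=10). 10 + next roll (1) = 11. Cumulative: 11
Frame 2: OPEN (1+0=1). Cumulative: 12
Frame 3: OPEN (7+0=7). Cumulative: 19
Frame 4: SPARE (2+8=10). 10 + next roll (7) = 17. Cumulative: 36
Frame 5: SPARE (7+3=10). 10 + next roll (6) = 16. Cumulative: 52
Frame 6: SPARE (6+4=10). 10 + next roll (10) = 20. Cumulative: 72
Frame 7: STRIKE. 10 + next two rolls (7+3) = 20. Cumulative: 92
Frame 8: SPARE (7+3=10). 10 + next roll (8) = 18. Cumulative: 110
Frame 9: OPEN (8+0=8). Cumulative: 118
Frame 10: OPEN. Sum of all frame-10 rolls (3+4) = 7. Cumulative: 125

Answer: 7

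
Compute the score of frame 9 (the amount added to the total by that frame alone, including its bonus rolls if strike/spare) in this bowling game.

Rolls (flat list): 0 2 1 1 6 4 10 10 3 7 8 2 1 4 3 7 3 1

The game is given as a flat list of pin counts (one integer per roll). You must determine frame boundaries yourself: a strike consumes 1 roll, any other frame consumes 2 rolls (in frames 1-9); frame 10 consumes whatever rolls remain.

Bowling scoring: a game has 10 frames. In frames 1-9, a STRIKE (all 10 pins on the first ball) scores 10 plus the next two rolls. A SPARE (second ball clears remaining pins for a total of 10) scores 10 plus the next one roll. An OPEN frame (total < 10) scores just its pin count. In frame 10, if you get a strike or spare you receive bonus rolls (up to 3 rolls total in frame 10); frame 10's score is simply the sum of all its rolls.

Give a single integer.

Frame 1: OPEN (0+2=2). Cumulative: 2
Frame 2: OPEN (1+1=2). Cumulative: 4
Frame 3: SPARE (6+4=10). 10 + next roll (10) = 20. Cumulative: 24
Frame 4: STRIKE. 10 + next two rolls (10+3) = 23. Cumulative: 47
Frame 5: STRIKE. 10 + next two rolls (3+7) = 20. Cumulative: 67
Frame 6: SPARE (3+7=10). 10 + next roll (8) = 18. Cumulative: 85
Frame 7: SPARE (8+2=10). 10 + next roll (1) = 11. Cumulative: 96
Frame 8: OPEN (1+4=5). Cumulative: 101
Frame 9: SPARE (3+7=10). 10 + next roll (3) = 13. Cumulative: 114
Frame 10: OPEN. Sum of all frame-10 rolls (3+1) = 4. Cumulative: 118

Answer: 13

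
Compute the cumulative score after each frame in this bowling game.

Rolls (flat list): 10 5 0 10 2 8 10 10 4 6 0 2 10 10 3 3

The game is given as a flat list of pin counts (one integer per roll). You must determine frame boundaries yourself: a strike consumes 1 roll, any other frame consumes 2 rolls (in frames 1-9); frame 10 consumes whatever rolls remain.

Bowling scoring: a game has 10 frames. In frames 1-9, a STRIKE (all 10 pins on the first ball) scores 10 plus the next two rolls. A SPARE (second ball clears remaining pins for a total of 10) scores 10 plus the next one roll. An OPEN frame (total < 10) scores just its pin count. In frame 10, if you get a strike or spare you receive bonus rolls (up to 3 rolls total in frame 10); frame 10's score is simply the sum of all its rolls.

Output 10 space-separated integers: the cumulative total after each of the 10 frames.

Frame 1: STRIKE. 10 + next two rolls (5+0) = 15. Cumulative: 15
Frame 2: OPEN (5+0=5). Cumulative: 20
Frame 3: STRIKE. 10 + next two rolls (2+8) = 20. Cumulative: 40
Frame 4: SPARE (2+8=10). 10 + next roll (10) = 20. Cumulative: 60
Frame 5: STRIKE. 10 + next two rolls (10+4) = 24. Cumulative: 84
Frame 6: STRIKE. 10 + next two rolls (4+6) = 20. Cumulative: 104
Frame 7: SPARE (4+6=10). 10 + next roll (0) = 10. Cumulative: 114
Frame 8: OPEN (0+2=2). Cumulative: 116
Frame 9: STRIKE. 10 + next two rolls (10+3) = 23. Cumulative: 139
Frame 10: STRIKE. Sum of all frame-10 rolls (10+3+3) = 16. Cumulative: 155

Answer: 15 20 40 60 84 104 114 116 139 155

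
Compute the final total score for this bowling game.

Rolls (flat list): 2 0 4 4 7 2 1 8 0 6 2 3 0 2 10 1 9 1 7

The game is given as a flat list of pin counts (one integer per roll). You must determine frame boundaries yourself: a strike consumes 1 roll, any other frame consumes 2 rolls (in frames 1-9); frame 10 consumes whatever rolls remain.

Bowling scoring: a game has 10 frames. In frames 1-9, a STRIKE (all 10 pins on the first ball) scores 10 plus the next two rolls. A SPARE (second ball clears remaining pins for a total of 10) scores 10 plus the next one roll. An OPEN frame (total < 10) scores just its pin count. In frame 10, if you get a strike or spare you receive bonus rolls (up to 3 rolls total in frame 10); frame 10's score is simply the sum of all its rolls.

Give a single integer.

Frame 1: OPEN (2+0=2). Cumulative: 2
Frame 2: OPEN (4+4=8). Cumulative: 10
Frame 3: OPEN (7+2=9). Cumulative: 19
Frame 4: OPEN (1+8=9). Cumulative: 28
Frame 5: OPEN (0+6=6). Cumulative: 34
Frame 6: OPEN (2+3=5). Cumulative: 39
Frame 7: OPEN (0+2=2). Cumulative: 41
Frame 8: STRIKE. 10 + next two rolls (1+9) = 20. Cumulative: 61
Frame 9: SPARE (1+9=10). 10 + next roll (1) = 11. Cumulative: 72
Frame 10: OPEN. Sum of all frame-10 rolls (1+7) = 8. Cumulative: 80

Answer: 80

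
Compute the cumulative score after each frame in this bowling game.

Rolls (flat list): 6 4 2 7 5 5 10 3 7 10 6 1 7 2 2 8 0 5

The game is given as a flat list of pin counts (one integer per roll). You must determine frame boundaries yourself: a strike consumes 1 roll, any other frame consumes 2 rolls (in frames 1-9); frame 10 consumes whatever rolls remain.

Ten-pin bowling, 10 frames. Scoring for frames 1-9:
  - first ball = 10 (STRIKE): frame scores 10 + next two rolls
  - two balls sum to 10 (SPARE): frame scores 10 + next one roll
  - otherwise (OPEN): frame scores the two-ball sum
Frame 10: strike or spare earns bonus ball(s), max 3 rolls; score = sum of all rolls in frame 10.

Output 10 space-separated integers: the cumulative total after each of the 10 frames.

Answer: 12 21 41 61 81 98 105 114 124 129

Derivation:
Frame 1: SPARE (6+4=10). 10 + next roll (2) = 12. Cumulative: 12
Frame 2: OPEN (2+7=9). Cumulative: 21
Frame 3: SPARE (5+5=10). 10 + next roll (10) = 20. Cumulative: 41
Frame 4: STRIKE. 10 + next two rolls (3+7) = 20. Cumulative: 61
Frame 5: SPARE (3+7=10). 10 + next roll (10) = 20. Cumulative: 81
Frame 6: STRIKE. 10 + next two rolls (6+1) = 17. Cumulative: 98
Frame 7: OPEN (6+1=7). Cumulative: 105
Frame 8: OPEN (7+2=9). Cumulative: 114
Frame 9: SPARE (2+8=10). 10 + next roll (0) = 10. Cumulative: 124
Frame 10: OPEN. Sum of all frame-10 rolls (0+5) = 5. Cumulative: 129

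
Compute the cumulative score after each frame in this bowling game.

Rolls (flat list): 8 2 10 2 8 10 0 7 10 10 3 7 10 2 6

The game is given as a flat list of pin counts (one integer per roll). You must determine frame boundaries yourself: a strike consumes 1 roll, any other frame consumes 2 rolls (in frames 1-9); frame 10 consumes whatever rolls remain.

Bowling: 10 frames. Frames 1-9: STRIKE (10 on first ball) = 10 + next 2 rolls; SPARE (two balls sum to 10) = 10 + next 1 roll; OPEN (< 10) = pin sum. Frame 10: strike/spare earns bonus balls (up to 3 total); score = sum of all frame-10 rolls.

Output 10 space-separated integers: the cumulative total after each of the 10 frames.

Frame 1: SPARE (8+2=10). 10 + next roll (10) = 20. Cumulative: 20
Frame 2: STRIKE. 10 + next two rolls (2+8) = 20. Cumulative: 40
Frame 3: SPARE (2+8=10). 10 + next roll (10) = 20. Cumulative: 60
Frame 4: STRIKE. 10 + next two rolls (0+7) = 17. Cumulative: 77
Frame 5: OPEN (0+7=7). Cumulative: 84
Frame 6: STRIKE. 10 + next two rolls (10+3) = 23. Cumulative: 107
Frame 7: STRIKE. 10 + next two rolls (3+7) = 20. Cumulative: 127
Frame 8: SPARE (3+7=10). 10 + next roll (10) = 20. Cumulative: 147
Frame 9: STRIKE. 10 + next two rolls (2+6) = 18. Cumulative: 165
Frame 10: OPEN. Sum of all frame-10 rolls (2+6) = 8. Cumulative: 173

Answer: 20 40 60 77 84 107 127 147 165 173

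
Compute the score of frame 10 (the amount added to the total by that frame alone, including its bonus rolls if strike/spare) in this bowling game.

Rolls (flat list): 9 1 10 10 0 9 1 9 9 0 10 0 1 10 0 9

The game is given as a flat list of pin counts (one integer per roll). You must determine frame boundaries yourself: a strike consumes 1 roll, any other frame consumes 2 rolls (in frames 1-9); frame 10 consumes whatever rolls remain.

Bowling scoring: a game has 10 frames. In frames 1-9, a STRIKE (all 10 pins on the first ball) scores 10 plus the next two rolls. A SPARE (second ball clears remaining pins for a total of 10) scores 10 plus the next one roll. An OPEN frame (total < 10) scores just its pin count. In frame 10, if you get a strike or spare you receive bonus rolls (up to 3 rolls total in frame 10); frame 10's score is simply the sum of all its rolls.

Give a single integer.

Frame 1: SPARE (9+1=10). 10 + next roll (10) = 20. Cumulative: 20
Frame 2: STRIKE. 10 + next two rolls (10+0) = 20. Cumulative: 40
Frame 3: STRIKE. 10 + next two rolls (0+9) = 19. Cumulative: 59
Frame 4: OPEN (0+9=9). Cumulative: 68
Frame 5: SPARE (1+9=10). 10 + next roll (9) = 19. Cumulative: 87
Frame 6: OPEN (9+0=9). Cumulative: 96
Frame 7: STRIKE. 10 + next two rolls (0+1) = 11. Cumulative: 107
Frame 8: OPEN (0+1=1). Cumulative: 108
Frame 9: STRIKE. 10 + next two rolls (0+9) = 19. Cumulative: 127
Frame 10: OPEN. Sum of all frame-10 rolls (0+9) = 9. Cumulative: 136

Answer: 9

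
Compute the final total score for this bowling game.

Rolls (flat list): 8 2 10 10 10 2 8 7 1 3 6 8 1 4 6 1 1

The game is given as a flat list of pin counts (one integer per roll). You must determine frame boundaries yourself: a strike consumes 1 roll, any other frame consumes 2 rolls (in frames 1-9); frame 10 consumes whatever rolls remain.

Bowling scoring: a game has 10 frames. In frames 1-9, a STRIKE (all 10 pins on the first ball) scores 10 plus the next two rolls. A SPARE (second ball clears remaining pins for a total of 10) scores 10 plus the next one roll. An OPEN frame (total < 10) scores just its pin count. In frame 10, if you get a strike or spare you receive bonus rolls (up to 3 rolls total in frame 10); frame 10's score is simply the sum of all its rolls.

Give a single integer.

Frame 1: SPARE (8+2=10). 10 + next roll (10) = 20. Cumulative: 20
Frame 2: STRIKE. 10 + next two rolls (10+10) = 30. Cumulative: 50
Frame 3: STRIKE. 10 + next two rolls (10+2) = 22. Cumulative: 72
Frame 4: STRIKE. 10 + next two rolls (2+8) = 20. Cumulative: 92
Frame 5: SPARE (2+8=10). 10 + next roll (7) = 17. Cumulative: 109
Frame 6: OPEN (7+1=8). Cumulative: 117
Frame 7: OPEN (3+6=9). Cumulative: 126
Frame 8: OPEN (8+1=9). Cumulative: 135
Frame 9: SPARE (4+6=10). 10 + next roll (1) = 11. Cumulative: 146
Frame 10: OPEN. Sum of all frame-10 rolls (1+1) = 2. Cumulative: 148

Answer: 148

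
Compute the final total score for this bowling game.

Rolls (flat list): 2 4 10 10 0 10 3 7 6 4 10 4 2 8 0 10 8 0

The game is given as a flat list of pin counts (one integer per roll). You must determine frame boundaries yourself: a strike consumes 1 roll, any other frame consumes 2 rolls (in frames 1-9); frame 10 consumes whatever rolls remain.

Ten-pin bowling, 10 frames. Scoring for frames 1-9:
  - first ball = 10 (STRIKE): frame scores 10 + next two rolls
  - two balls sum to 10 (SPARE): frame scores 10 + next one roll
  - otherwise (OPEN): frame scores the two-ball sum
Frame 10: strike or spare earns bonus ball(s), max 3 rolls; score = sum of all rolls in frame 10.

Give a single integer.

Frame 1: OPEN (2+4=6). Cumulative: 6
Frame 2: STRIKE. 10 + next two rolls (10+0) = 20. Cumulative: 26
Frame 3: STRIKE. 10 + next two rolls (0+10) = 20. Cumulative: 46
Frame 4: SPARE (0+10=10). 10 + next roll (3) = 13. Cumulative: 59
Frame 5: SPARE (3+7=10). 10 + next roll (6) = 16. Cumulative: 75
Frame 6: SPARE (6+4=10). 10 + next roll (10) = 20. Cumulative: 95
Frame 7: STRIKE. 10 + next two rolls (4+2) = 16. Cumulative: 111
Frame 8: OPEN (4+2=6). Cumulative: 117
Frame 9: OPEN (8+0=8). Cumulative: 125
Frame 10: STRIKE. Sum of all frame-10 rolls (10+8+0) = 18. Cumulative: 143

Answer: 143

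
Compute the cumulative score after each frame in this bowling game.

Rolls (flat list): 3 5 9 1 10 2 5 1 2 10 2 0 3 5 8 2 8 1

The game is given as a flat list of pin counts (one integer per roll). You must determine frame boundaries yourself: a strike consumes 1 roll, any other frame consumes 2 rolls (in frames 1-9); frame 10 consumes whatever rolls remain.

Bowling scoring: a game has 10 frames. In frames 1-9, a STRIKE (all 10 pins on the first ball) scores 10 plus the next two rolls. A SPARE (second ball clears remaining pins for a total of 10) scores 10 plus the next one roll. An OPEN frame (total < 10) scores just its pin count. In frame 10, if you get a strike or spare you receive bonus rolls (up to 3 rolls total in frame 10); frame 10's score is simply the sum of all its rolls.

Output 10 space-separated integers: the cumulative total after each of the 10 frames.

Frame 1: OPEN (3+5=8). Cumulative: 8
Frame 2: SPARE (9+1=10). 10 + next roll (10) = 20. Cumulative: 28
Frame 3: STRIKE. 10 + next two rolls (2+5) = 17. Cumulative: 45
Frame 4: OPEN (2+5=7). Cumulative: 52
Frame 5: OPEN (1+2=3). Cumulative: 55
Frame 6: STRIKE. 10 + next two rolls (2+0) = 12. Cumulative: 67
Frame 7: OPEN (2+0=2). Cumulative: 69
Frame 8: OPEN (3+5=8). Cumulative: 77
Frame 9: SPARE (8+2=10). 10 + next roll (8) = 18. Cumulative: 95
Frame 10: OPEN. Sum of all frame-10 rolls (8+1) = 9. Cumulative: 104

Answer: 8 28 45 52 55 67 69 77 95 104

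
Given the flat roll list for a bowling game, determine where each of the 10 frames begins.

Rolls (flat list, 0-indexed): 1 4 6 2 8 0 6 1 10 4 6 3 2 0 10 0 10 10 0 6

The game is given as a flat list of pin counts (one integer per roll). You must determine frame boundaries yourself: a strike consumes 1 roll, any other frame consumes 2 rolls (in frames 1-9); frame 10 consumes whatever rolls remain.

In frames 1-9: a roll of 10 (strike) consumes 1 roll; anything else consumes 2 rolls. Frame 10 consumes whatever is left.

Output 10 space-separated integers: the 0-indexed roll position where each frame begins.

Answer: 0 2 4 6 8 9 11 13 15 17

Derivation:
Frame 1 starts at roll index 0: rolls=1,4 (sum=5), consumes 2 rolls
Frame 2 starts at roll index 2: rolls=6,2 (sum=8), consumes 2 rolls
Frame 3 starts at roll index 4: rolls=8,0 (sum=8), consumes 2 rolls
Frame 4 starts at roll index 6: rolls=6,1 (sum=7), consumes 2 rolls
Frame 5 starts at roll index 8: roll=10 (strike), consumes 1 roll
Frame 6 starts at roll index 9: rolls=4,6 (sum=10), consumes 2 rolls
Frame 7 starts at roll index 11: rolls=3,2 (sum=5), consumes 2 rolls
Frame 8 starts at roll index 13: rolls=0,10 (sum=10), consumes 2 rolls
Frame 9 starts at roll index 15: rolls=0,10 (sum=10), consumes 2 rolls
Frame 10 starts at roll index 17: 3 remaining rolls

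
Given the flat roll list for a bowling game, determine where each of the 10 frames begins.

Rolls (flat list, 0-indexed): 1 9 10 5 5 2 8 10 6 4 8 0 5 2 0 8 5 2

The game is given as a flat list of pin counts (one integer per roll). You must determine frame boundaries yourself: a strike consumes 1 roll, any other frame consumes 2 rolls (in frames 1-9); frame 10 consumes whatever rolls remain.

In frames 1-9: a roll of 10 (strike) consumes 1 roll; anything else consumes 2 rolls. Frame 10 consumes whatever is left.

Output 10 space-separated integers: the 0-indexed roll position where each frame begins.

Answer: 0 2 3 5 7 8 10 12 14 16

Derivation:
Frame 1 starts at roll index 0: rolls=1,9 (sum=10), consumes 2 rolls
Frame 2 starts at roll index 2: roll=10 (strike), consumes 1 roll
Frame 3 starts at roll index 3: rolls=5,5 (sum=10), consumes 2 rolls
Frame 4 starts at roll index 5: rolls=2,8 (sum=10), consumes 2 rolls
Frame 5 starts at roll index 7: roll=10 (strike), consumes 1 roll
Frame 6 starts at roll index 8: rolls=6,4 (sum=10), consumes 2 rolls
Frame 7 starts at roll index 10: rolls=8,0 (sum=8), consumes 2 rolls
Frame 8 starts at roll index 12: rolls=5,2 (sum=7), consumes 2 rolls
Frame 9 starts at roll index 14: rolls=0,8 (sum=8), consumes 2 rolls
Frame 10 starts at roll index 16: 2 remaining rolls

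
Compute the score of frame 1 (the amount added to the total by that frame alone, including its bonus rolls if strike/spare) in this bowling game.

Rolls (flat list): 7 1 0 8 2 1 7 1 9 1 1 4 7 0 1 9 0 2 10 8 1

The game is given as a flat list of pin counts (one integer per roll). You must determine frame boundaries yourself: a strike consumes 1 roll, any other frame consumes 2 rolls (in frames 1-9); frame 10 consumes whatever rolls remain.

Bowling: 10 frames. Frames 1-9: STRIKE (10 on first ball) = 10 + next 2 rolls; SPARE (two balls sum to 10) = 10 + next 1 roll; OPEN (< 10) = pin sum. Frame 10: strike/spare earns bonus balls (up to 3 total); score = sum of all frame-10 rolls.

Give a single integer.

Frame 1: OPEN (7+1=8). Cumulative: 8
Frame 2: OPEN (0+8=8). Cumulative: 16
Frame 3: OPEN (2+1=3). Cumulative: 19

Answer: 8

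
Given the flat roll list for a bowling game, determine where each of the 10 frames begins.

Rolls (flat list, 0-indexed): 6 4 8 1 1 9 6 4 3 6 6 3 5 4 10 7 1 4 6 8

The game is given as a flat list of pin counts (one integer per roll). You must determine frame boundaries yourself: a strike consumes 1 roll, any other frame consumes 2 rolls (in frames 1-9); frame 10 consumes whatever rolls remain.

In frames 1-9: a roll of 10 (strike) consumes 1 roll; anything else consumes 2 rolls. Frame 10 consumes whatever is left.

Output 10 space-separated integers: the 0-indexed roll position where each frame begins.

Answer: 0 2 4 6 8 10 12 14 15 17

Derivation:
Frame 1 starts at roll index 0: rolls=6,4 (sum=10), consumes 2 rolls
Frame 2 starts at roll index 2: rolls=8,1 (sum=9), consumes 2 rolls
Frame 3 starts at roll index 4: rolls=1,9 (sum=10), consumes 2 rolls
Frame 4 starts at roll index 6: rolls=6,4 (sum=10), consumes 2 rolls
Frame 5 starts at roll index 8: rolls=3,6 (sum=9), consumes 2 rolls
Frame 6 starts at roll index 10: rolls=6,3 (sum=9), consumes 2 rolls
Frame 7 starts at roll index 12: rolls=5,4 (sum=9), consumes 2 rolls
Frame 8 starts at roll index 14: roll=10 (strike), consumes 1 roll
Frame 9 starts at roll index 15: rolls=7,1 (sum=8), consumes 2 rolls
Frame 10 starts at roll index 17: 3 remaining rolls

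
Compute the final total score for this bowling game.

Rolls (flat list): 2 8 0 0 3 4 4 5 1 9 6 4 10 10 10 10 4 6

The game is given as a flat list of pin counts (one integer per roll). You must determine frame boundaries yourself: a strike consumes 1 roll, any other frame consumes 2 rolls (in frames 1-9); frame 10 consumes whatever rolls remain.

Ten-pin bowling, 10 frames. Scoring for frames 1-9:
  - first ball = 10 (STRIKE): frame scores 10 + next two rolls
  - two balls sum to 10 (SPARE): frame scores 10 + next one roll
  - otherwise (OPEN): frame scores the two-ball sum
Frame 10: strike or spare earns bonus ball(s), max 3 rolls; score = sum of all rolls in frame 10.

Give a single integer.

Frame 1: SPARE (2+8=10). 10 + next roll (0) = 10. Cumulative: 10
Frame 2: OPEN (0+0=0). Cumulative: 10
Frame 3: OPEN (3+4=7). Cumulative: 17
Frame 4: OPEN (4+5=9). Cumulative: 26
Frame 5: SPARE (1+9=10). 10 + next roll (6) = 16. Cumulative: 42
Frame 6: SPARE (6+4=10). 10 + next roll (10) = 20. Cumulative: 62
Frame 7: STRIKE. 10 + next two rolls (10+10) = 30. Cumulative: 92
Frame 8: STRIKE. 10 + next two rolls (10+10) = 30. Cumulative: 122
Frame 9: STRIKE. 10 + next two rolls (10+4) = 24. Cumulative: 146
Frame 10: STRIKE. Sum of all frame-10 rolls (10+4+6) = 20. Cumulative: 166

Answer: 166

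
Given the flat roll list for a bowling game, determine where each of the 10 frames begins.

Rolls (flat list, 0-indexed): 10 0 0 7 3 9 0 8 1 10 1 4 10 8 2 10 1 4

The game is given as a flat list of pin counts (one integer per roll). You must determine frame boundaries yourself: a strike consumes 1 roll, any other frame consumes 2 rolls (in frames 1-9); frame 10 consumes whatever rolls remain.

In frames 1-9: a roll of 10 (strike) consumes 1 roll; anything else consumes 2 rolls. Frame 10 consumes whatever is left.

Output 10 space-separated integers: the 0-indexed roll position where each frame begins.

Answer: 0 1 3 5 7 9 10 12 13 15

Derivation:
Frame 1 starts at roll index 0: roll=10 (strike), consumes 1 roll
Frame 2 starts at roll index 1: rolls=0,0 (sum=0), consumes 2 rolls
Frame 3 starts at roll index 3: rolls=7,3 (sum=10), consumes 2 rolls
Frame 4 starts at roll index 5: rolls=9,0 (sum=9), consumes 2 rolls
Frame 5 starts at roll index 7: rolls=8,1 (sum=9), consumes 2 rolls
Frame 6 starts at roll index 9: roll=10 (strike), consumes 1 roll
Frame 7 starts at roll index 10: rolls=1,4 (sum=5), consumes 2 rolls
Frame 8 starts at roll index 12: roll=10 (strike), consumes 1 roll
Frame 9 starts at roll index 13: rolls=8,2 (sum=10), consumes 2 rolls
Frame 10 starts at roll index 15: 3 remaining rolls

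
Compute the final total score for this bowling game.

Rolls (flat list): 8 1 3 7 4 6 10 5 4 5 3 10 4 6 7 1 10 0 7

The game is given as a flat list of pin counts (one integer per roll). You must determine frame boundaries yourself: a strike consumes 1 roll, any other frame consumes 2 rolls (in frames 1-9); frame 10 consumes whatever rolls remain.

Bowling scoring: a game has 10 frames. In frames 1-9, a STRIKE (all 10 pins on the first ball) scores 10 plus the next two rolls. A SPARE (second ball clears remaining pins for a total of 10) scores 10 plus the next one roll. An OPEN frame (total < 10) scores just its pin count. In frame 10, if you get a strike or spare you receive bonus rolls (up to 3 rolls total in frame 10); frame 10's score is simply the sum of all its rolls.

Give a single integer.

Frame 1: OPEN (8+1=9). Cumulative: 9
Frame 2: SPARE (3+7=10). 10 + next roll (4) = 14. Cumulative: 23
Frame 3: SPARE (4+6=10). 10 + next roll (10) = 20. Cumulative: 43
Frame 4: STRIKE. 10 + next two rolls (5+4) = 19. Cumulative: 62
Frame 5: OPEN (5+4=9). Cumulative: 71
Frame 6: OPEN (5+3=8). Cumulative: 79
Frame 7: STRIKE. 10 + next two rolls (4+6) = 20. Cumulative: 99
Frame 8: SPARE (4+6=10). 10 + next roll (7) = 17. Cumulative: 116
Frame 9: OPEN (7+1=8). Cumulative: 124
Frame 10: STRIKE. Sum of all frame-10 rolls (10+0+7) = 17. Cumulative: 141

Answer: 141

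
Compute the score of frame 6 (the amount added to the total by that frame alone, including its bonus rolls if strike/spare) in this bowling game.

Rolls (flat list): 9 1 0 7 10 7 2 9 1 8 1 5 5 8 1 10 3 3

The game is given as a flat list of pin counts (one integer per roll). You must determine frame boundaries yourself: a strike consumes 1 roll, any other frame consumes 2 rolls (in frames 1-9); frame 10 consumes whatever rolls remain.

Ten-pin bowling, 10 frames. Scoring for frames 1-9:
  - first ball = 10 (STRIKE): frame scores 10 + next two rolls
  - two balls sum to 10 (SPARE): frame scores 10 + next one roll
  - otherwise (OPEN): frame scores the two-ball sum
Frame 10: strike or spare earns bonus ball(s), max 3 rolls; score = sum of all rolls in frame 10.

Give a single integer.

Frame 1: SPARE (9+1=10). 10 + next roll (0) = 10. Cumulative: 10
Frame 2: OPEN (0+7=7). Cumulative: 17
Frame 3: STRIKE. 10 + next two rolls (7+2) = 19. Cumulative: 36
Frame 4: OPEN (7+2=9). Cumulative: 45
Frame 5: SPARE (9+1=10). 10 + next roll (8) = 18. Cumulative: 63
Frame 6: OPEN (8+1=9). Cumulative: 72
Frame 7: SPARE (5+5=10). 10 + next roll (8) = 18. Cumulative: 90
Frame 8: OPEN (8+1=9). Cumulative: 99

Answer: 9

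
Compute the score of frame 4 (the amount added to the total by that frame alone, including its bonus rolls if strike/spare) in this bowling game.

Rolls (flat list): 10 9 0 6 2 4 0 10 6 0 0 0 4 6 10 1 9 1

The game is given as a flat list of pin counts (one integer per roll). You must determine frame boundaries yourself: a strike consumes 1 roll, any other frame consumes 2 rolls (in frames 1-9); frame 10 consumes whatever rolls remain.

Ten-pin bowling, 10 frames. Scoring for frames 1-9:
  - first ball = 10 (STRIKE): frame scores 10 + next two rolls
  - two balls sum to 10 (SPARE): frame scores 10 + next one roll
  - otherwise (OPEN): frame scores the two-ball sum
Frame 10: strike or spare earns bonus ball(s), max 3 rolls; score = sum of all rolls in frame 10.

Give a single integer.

Frame 1: STRIKE. 10 + next two rolls (9+0) = 19. Cumulative: 19
Frame 2: OPEN (9+0=9). Cumulative: 28
Frame 3: OPEN (6+2=8). Cumulative: 36
Frame 4: OPEN (4+0=4). Cumulative: 40
Frame 5: STRIKE. 10 + next two rolls (6+0) = 16. Cumulative: 56
Frame 6: OPEN (6+0=6). Cumulative: 62

Answer: 4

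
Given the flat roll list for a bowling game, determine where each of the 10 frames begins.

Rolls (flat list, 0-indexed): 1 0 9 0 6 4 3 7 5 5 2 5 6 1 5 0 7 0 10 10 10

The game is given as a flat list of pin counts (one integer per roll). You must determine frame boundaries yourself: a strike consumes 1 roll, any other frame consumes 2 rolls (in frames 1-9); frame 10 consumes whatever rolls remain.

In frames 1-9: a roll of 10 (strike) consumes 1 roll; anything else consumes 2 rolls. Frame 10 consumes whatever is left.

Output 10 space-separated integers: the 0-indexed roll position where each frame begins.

Frame 1 starts at roll index 0: rolls=1,0 (sum=1), consumes 2 rolls
Frame 2 starts at roll index 2: rolls=9,0 (sum=9), consumes 2 rolls
Frame 3 starts at roll index 4: rolls=6,4 (sum=10), consumes 2 rolls
Frame 4 starts at roll index 6: rolls=3,7 (sum=10), consumes 2 rolls
Frame 5 starts at roll index 8: rolls=5,5 (sum=10), consumes 2 rolls
Frame 6 starts at roll index 10: rolls=2,5 (sum=7), consumes 2 rolls
Frame 7 starts at roll index 12: rolls=6,1 (sum=7), consumes 2 rolls
Frame 8 starts at roll index 14: rolls=5,0 (sum=5), consumes 2 rolls
Frame 9 starts at roll index 16: rolls=7,0 (sum=7), consumes 2 rolls
Frame 10 starts at roll index 18: 3 remaining rolls

Answer: 0 2 4 6 8 10 12 14 16 18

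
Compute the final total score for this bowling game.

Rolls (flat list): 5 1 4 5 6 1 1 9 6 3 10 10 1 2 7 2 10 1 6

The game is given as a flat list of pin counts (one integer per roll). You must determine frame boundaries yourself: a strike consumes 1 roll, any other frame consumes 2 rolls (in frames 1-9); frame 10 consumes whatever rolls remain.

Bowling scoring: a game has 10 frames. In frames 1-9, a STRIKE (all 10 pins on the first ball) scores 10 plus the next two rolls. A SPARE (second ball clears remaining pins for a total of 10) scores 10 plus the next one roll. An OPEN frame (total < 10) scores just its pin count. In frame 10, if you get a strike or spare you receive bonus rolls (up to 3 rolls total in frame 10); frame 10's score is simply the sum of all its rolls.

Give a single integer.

Answer: 110

Derivation:
Frame 1: OPEN (5+1=6). Cumulative: 6
Frame 2: OPEN (4+5=9). Cumulative: 15
Frame 3: OPEN (6+1=7). Cumulative: 22
Frame 4: SPARE (1+9=10). 10 + next roll (6) = 16. Cumulative: 38
Frame 5: OPEN (6+3=9). Cumulative: 47
Frame 6: STRIKE. 10 + next two rolls (10+1) = 21. Cumulative: 68
Frame 7: STRIKE. 10 + next two rolls (1+2) = 13. Cumulative: 81
Frame 8: OPEN (1+2=3). Cumulative: 84
Frame 9: OPEN (7+2=9). Cumulative: 93
Frame 10: STRIKE. Sum of all frame-10 rolls (10+1+6) = 17. Cumulative: 110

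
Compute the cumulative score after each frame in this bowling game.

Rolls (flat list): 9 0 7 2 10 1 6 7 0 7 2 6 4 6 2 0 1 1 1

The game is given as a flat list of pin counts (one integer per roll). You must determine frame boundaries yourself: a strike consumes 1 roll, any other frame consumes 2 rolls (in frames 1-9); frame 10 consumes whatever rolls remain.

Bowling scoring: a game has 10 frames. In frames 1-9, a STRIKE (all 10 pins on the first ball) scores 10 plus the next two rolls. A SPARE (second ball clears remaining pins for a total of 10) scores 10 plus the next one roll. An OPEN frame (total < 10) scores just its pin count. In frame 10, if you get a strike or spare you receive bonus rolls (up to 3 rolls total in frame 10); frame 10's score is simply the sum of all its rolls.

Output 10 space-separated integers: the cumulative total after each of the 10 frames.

Frame 1: OPEN (9+0=9). Cumulative: 9
Frame 2: OPEN (7+2=9). Cumulative: 18
Frame 3: STRIKE. 10 + next two rolls (1+6) = 17. Cumulative: 35
Frame 4: OPEN (1+6=7). Cumulative: 42
Frame 5: OPEN (7+0=7). Cumulative: 49
Frame 6: OPEN (7+2=9). Cumulative: 58
Frame 7: SPARE (6+4=10). 10 + next roll (6) = 16. Cumulative: 74
Frame 8: OPEN (6+2=8). Cumulative: 82
Frame 9: OPEN (0+1=1). Cumulative: 83
Frame 10: OPEN. Sum of all frame-10 rolls (1+1) = 2. Cumulative: 85

Answer: 9 18 35 42 49 58 74 82 83 85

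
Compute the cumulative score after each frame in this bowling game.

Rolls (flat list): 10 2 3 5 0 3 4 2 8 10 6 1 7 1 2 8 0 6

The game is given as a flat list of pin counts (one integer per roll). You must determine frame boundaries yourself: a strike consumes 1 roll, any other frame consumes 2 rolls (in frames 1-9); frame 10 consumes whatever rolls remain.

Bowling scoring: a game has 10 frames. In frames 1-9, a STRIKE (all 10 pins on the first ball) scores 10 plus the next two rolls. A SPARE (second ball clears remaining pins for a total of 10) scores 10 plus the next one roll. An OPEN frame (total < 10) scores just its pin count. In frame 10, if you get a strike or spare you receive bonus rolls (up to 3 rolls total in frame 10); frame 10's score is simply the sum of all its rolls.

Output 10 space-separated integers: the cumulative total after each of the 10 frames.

Answer: 15 20 25 32 52 69 76 84 94 100

Derivation:
Frame 1: STRIKE. 10 + next two rolls (2+3) = 15. Cumulative: 15
Frame 2: OPEN (2+3=5). Cumulative: 20
Frame 3: OPEN (5+0=5). Cumulative: 25
Frame 4: OPEN (3+4=7). Cumulative: 32
Frame 5: SPARE (2+8=10). 10 + next roll (10) = 20. Cumulative: 52
Frame 6: STRIKE. 10 + next two rolls (6+1) = 17. Cumulative: 69
Frame 7: OPEN (6+1=7). Cumulative: 76
Frame 8: OPEN (7+1=8). Cumulative: 84
Frame 9: SPARE (2+8=10). 10 + next roll (0) = 10. Cumulative: 94
Frame 10: OPEN. Sum of all frame-10 rolls (0+6) = 6. Cumulative: 100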